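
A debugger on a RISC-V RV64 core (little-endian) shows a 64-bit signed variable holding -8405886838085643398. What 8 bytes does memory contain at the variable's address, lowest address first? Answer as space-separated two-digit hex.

7A 13 C6 01 75 4A 58 8B

Two's complement of -8405886838085643398 in 64 bits: 8405886838085643398 = 0x74A7B58AFE39EC86; invert → 0x8B584A7501C61379; add 1 → 0x8B584A7501C6137A.
Split into bytes (most-significant first): 8B 58 4A 75 01 C6 13 7A.
Little-endian: lowest address holds the least-significant byte.
So at ascending addresses the bytes are 7A 13 C6 01 75 4A 58 8B.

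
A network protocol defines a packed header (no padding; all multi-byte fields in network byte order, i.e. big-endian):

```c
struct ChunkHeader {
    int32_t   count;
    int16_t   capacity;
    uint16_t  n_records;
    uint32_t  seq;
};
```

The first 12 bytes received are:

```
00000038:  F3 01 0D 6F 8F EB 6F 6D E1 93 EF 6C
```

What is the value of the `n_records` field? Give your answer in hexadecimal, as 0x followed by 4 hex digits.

0x6F6D

`n_records` follows `count` (4 B), `capacity` (2 B), so it starts at offset 4 + 2 = 6 and occupies 2 bytes.
Bytes at offsets 6..7: 6F 6D.
Big-endian stores the most-significant byte at the lowest address.
The bytes are already most-significant first: 0x6F6D.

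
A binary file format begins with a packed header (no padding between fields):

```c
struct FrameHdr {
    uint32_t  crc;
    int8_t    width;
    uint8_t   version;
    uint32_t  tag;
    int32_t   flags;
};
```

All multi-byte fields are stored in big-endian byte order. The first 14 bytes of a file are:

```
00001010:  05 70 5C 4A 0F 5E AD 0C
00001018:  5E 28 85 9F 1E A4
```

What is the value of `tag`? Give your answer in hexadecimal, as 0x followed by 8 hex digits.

0xAD0C5E28

`tag` follows `crc` (4 B), `width` (1 B), `version` (1 B), so it starts at offset 4 + 1 + 1 = 6 and occupies 4 bytes.
Bytes at offsets 6..9: AD 0C 5E 28.
Big-endian stores the most-significant byte at the lowest address.
The bytes are already most-significant first: 0xAD0C5E28.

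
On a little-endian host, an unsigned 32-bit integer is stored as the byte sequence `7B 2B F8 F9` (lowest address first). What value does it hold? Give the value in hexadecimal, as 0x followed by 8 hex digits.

In little-endian order the low byte comes first in memory.
Reassemble most-significant byte first: F9 F8 2B 7B → 0xF9F82B7B.

0xF9F82B7B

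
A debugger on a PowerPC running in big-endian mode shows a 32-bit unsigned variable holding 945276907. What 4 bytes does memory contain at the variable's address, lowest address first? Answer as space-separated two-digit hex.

945276907 in hexadecimal, padded to 32 bits, is 0x3857C7EB.
Split into bytes (most-significant first): 38 57 C7 EB.
Big-endian stores the most-significant byte at the lowest address.
So the memory order matches the most-significant-first order: 38 57 C7 EB.

38 57 C7 EB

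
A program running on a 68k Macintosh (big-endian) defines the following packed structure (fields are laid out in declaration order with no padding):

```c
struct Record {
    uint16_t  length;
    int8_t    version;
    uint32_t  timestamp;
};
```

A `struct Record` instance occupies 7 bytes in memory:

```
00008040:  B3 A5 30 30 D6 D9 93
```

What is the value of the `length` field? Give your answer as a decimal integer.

`length` is the first field, at byte offset 0, occupying 2 bytes.
Bytes at offsets 0..1: B3 A5.
Big-endian: lowest address holds the most-significant byte.
The bytes are already most-significant first: 0xB3A5.
0xB3A5 = 45989.

45989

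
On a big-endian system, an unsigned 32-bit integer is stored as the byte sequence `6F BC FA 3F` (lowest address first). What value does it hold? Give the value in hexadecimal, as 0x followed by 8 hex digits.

Big-endian: lowest address holds the most-significant byte.
The bytes are already most-significant first: 0x6FBCFA3F.

0x6FBCFA3F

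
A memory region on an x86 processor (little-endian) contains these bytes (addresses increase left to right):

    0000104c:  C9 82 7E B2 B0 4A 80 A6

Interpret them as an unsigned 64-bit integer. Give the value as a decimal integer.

11997671530084336329

In little-endian order the low byte comes first in memory.
Reassemble most-significant byte first: A6 80 4A B0 B2 7E 82 C9 → 0xA6804AB0B27E82C9.
0xA6804AB0B27E82C9 = 11997671530084336329.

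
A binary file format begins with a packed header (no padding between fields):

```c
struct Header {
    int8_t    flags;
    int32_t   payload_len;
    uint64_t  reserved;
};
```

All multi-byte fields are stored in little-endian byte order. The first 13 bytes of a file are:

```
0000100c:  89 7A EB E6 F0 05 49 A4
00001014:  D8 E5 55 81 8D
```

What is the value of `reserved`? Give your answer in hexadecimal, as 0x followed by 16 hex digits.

`reserved` follows `flags` (1 B), `payload_len` (4 B), so it starts at offset 1 + 4 = 5 and occupies 8 bytes.
Bytes at offsets 5..12: 05 49 A4 D8 E5 55 81 8D.
Little-endian stores the least-significant byte at the lowest address.
Reassemble most-significant byte first: 8D 81 55 E5 D8 A4 49 05 → 0x8D8155E5D8A44905.

0x8D8155E5D8A44905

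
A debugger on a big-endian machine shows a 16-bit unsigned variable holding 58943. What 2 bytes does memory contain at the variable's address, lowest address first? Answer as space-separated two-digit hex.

58943 in hexadecimal, padded to 16 bits, is 0xE63F.
Split into bytes (most-significant first): E6 3F.
Big-endian: lowest address holds the most-significant byte.
So the memory order matches the most-significant-first order: E6 3F.

E6 3F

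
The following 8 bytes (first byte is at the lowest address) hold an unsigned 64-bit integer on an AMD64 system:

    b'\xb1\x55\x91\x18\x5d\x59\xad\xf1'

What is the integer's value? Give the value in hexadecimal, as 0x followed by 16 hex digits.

Little-endian stores the least-significant byte at the lowest address.
Reassemble most-significant byte first: F1 AD 59 5D 18 91 55 B1 → 0xF1AD595D189155B1.

0xF1AD595D189155B1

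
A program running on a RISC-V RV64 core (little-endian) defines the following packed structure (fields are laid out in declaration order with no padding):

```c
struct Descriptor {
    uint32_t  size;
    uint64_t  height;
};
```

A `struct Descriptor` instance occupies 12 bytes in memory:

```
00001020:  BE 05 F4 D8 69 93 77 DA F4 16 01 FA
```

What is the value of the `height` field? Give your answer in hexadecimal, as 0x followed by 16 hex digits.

0xFA0116F4DA779369

`height` follows `size` (4 bytes), so it starts at byte offset 4 and occupies 8 bytes.
Bytes at offsets 4..11: 69 93 77 DA F4 16 01 FA.
In little-endian order the low byte comes first in memory.
Reassemble most-significant byte first: FA 01 16 F4 DA 77 93 69 → 0xFA0116F4DA779369.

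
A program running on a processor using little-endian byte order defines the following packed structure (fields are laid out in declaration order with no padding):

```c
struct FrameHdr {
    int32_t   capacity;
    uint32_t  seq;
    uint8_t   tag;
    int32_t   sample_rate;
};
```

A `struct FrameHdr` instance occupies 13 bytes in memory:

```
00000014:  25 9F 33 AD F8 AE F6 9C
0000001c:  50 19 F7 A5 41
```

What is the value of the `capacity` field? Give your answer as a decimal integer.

-1389125851

`capacity` is the first field, at byte offset 0, occupying 4 bytes.
Bytes at offsets 0..3: 25 9F 33 AD.
Little-endian: lowest address holds the least-significant byte.
Reassemble most-significant byte first: AD 33 9F 25 → 0xAD339F25.
Top bit is set, so as a signed 32-bit value this is 0xAD339F25 − 2^32 = -1389125851.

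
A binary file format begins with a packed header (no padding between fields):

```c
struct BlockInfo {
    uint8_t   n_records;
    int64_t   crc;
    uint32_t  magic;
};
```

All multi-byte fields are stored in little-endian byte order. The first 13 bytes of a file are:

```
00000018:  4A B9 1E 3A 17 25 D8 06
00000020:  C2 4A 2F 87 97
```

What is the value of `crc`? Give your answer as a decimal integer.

-4465644326676193607

`crc` follows `n_records` (1 byte), so it starts at byte offset 1 and occupies 8 bytes.
Bytes at offsets 1..8: B9 1E 3A 17 25 D8 06 C2.
Little-endian: lowest address holds the least-significant byte.
Reassemble most-significant byte first: C2 06 D8 25 17 3A 1E B9 → 0xC206D825173A1EB9.
Top bit is set, so as a signed 64-bit value this is 0xC206D825173A1EB9 − 2^64 = -4465644326676193607.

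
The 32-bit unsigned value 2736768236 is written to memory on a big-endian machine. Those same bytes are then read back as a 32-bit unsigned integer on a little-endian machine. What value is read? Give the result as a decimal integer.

3972276131

2736768236 in 32-bit hexadecimal is 0xA31FC4EC.
Stored big-endian, the bytes at ascending addresses are A3 1F C4 EC.
Read back as little-endian, the first byte is least significant, giving 0xECC41FA3.
0xECC41FA3 = 3972276131.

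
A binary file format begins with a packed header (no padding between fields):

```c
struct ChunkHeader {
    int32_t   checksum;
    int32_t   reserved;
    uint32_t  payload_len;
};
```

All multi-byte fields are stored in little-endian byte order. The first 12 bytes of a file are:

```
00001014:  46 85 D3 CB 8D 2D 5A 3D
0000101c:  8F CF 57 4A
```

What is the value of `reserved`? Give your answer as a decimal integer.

`reserved` follows `checksum` (4 bytes), so it starts at byte offset 4 and occupies 4 bytes.
Bytes at offsets 4..7: 8D 2D 5A 3D.
In little-endian order the low byte comes first in memory.
Reassemble most-significant byte first: 3D 5A 2D 8D → 0x3D5A2D8D.
0x3D5A2D8D = 1029320077.

1029320077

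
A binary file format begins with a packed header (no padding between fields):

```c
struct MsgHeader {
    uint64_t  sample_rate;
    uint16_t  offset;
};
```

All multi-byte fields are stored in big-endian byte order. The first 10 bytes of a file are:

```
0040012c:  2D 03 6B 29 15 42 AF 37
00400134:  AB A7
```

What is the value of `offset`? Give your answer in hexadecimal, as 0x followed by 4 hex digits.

`offset` follows `sample_rate` (8 bytes), so it starts at byte offset 8 and occupies 2 bytes.
Bytes at offsets 8..9: AB A7.
Big-endian stores the most-significant byte at the lowest address.
The bytes are already most-significant first: 0xABA7.

0xABA7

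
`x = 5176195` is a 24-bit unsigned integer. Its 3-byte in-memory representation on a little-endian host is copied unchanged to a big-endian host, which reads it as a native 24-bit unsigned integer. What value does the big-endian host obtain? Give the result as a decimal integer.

5176195 in 24-bit hexadecimal is 0x4EFB83.
Stored little-endian, the bytes at ascending addresses are 83 FB 4E.
Read back as big-endian, the last byte is least significant, giving 0x83FB4E.
0x83FB4E = 8649550.

8649550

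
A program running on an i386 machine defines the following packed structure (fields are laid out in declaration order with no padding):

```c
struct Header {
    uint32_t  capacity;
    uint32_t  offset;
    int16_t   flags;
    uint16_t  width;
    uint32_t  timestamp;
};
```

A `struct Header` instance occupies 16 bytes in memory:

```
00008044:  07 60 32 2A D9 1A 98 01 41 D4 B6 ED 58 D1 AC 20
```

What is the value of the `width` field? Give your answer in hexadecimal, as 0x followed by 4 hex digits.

`width` follows `capacity` (4 B), `offset` (4 B), `flags` (2 B), so it starts at offset 4 + 4 + 2 = 10 and occupies 2 bytes.
Bytes at offsets 10..11: B6 ED.
Little-endian: lowest address holds the least-significant byte.
Reassemble most-significant byte first: ED B6 → 0xEDB6.

0xEDB6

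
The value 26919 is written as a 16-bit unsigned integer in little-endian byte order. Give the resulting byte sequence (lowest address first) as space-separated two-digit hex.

27 69

26919 in hexadecimal, padded to 16 bits, is 0x6927.
Split into bytes (most-significant first): 69 27.
Little-endian: lowest address holds the least-significant byte.
So at ascending addresses the bytes are 27 69.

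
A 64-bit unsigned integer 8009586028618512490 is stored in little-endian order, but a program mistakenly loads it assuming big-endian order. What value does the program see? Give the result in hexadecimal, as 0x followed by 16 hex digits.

8009586028618512490 in 64-bit hexadecimal is 0x6F27C40E71BCF86A.
Stored little-endian, the bytes at ascending addresses are 6A F8 BC 71 0E C4 27 6F.
Read back as big-endian, the last byte is least significant, giving 0x6AF8BC710EC4276F.

0x6AF8BC710EC4276F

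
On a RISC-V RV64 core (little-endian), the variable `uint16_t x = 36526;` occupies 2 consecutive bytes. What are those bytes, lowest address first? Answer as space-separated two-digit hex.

36526 in hexadecimal, padded to 16 bits, is 0x8EAE.
Split into bytes (most-significant first): 8E AE.
In little-endian order the low byte comes first in memory.
So at ascending addresses the bytes are AE 8E.

AE 8E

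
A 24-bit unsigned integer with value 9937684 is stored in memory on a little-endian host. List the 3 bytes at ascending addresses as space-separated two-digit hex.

9937684 in hexadecimal, padded to 24 bits, is 0x97A314.
Split into bytes (most-significant first): 97 A3 14.
Little-endian: lowest address holds the least-significant byte.
So at ascending addresses the bytes are 14 A3 97.

14 A3 97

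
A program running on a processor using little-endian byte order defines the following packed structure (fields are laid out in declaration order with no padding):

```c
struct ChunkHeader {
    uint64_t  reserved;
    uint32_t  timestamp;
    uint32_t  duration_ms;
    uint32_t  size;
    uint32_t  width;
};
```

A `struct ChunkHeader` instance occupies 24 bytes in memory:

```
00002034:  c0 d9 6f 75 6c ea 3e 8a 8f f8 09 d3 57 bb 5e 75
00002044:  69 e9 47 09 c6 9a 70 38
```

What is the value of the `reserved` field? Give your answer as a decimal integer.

9961657177337747904

`reserved` is the first field, at byte offset 0, occupying 8 bytes.
Bytes at offsets 0..7: C0 D9 6F 75 6C EA 3E 8A.
In little-endian order the low byte comes first in memory.
Reassemble most-significant byte first: 8A 3E EA 6C 75 6F D9 C0 → 0x8A3EEA6C756FD9C0.
0x8A3EEA6C756FD9C0 = 9961657177337747904.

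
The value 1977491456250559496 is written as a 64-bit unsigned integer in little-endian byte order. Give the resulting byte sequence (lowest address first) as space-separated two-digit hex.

1977491456250559496 in hexadecimal, padded to 64 bits, is 0x1B717600942F3C08.
Split into bytes (most-significant first): 1B 71 76 00 94 2F 3C 08.
Little-endian stores the least-significant byte at the lowest address.
So at ascending addresses the bytes are 08 3C 2F 94 00 76 71 1B.

08 3C 2F 94 00 76 71 1B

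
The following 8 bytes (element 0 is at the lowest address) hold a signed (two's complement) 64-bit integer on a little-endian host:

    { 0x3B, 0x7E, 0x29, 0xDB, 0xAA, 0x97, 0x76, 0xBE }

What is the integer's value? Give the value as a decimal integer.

-4722420399174222277

Little-endian stores the least-significant byte at the lowest address.
Reassemble most-significant byte first: BE 76 97 AA DB 29 7E 3B → 0xBE7697AADB297E3B.
Top bit is set, so as a signed 64-bit value this is 0xBE7697AADB297E3B − 2^64 = -4722420399174222277.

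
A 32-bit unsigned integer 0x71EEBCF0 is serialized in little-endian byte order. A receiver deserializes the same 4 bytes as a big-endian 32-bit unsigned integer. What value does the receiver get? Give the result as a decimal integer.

Stored little-endian, the bytes at ascending addresses are F0 BC EE 71.
Read back as big-endian, the last byte is least significant, giving 0xF0BCEE71.
0xF0BCEE71 = 4038913649.

4038913649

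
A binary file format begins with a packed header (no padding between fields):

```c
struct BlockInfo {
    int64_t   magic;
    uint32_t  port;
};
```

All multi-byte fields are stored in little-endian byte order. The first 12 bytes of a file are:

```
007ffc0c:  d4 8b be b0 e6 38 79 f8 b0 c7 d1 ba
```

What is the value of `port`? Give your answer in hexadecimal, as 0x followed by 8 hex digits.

`port` follows `magic` (8 bytes), so it starts at byte offset 8 and occupies 4 bytes.
Bytes at offsets 8..11: B0 C7 D1 BA.
In little-endian order the low byte comes first in memory.
Reassemble most-significant byte first: BA D1 C7 B0 → 0xBAD1C7B0.

0xBAD1C7B0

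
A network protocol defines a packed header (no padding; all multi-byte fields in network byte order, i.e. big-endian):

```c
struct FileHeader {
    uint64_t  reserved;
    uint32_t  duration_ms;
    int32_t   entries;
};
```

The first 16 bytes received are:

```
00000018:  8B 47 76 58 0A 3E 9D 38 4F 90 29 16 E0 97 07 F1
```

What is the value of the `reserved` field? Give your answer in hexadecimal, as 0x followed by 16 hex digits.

0x8B4776580A3E9D38

`reserved` is the first field, at byte offset 0, occupying 8 bytes.
Bytes at offsets 0..7: 8B 47 76 58 0A 3E 9D 38.
Big-endian: lowest address holds the most-significant byte.
The bytes are already most-significant first: 0x8B4776580A3E9D38.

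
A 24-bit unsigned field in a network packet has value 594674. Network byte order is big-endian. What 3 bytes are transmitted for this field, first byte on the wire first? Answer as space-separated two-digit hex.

594674 in hexadecimal, padded to 24 bits, is 0x0912F2.
Split into bytes (most-significant first): 09 12 F2.
Big-endian: lowest address holds the most-significant byte.
So the memory order matches the most-significant-first order: 09 12 F2.

09 12 F2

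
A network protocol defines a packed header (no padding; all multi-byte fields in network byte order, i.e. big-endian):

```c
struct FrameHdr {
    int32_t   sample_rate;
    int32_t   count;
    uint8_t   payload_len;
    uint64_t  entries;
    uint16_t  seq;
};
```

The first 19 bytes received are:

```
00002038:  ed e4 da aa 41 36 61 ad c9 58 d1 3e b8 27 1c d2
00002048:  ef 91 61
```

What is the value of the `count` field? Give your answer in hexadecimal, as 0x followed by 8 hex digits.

0x413661AD

`count` follows `sample_rate` (4 bytes), so it starts at byte offset 4 and occupies 4 bytes.
Bytes at offsets 4..7: 41 36 61 AD.
In big-endian order the high byte comes first in memory.
The bytes are already most-significant first: 0x413661AD.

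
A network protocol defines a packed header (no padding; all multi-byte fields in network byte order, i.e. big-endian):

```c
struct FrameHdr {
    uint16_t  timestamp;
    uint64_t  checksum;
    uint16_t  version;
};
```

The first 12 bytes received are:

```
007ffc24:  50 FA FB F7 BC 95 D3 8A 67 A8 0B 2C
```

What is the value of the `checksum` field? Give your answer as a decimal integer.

18156187774452656040

`checksum` follows `timestamp` (2 bytes), so it starts at byte offset 2 and occupies 8 bytes.
Bytes at offsets 2..9: FB F7 BC 95 D3 8A 67 A8.
In big-endian order the high byte comes first in memory.
The bytes are already most-significant first: 0xFBF7BC95D38A67A8.
0xFBF7BC95D38A67A8 = 18156187774452656040.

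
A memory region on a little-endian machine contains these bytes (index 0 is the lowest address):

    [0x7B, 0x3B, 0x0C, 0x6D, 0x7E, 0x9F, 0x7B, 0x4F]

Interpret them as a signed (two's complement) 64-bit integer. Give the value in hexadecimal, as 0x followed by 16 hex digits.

0x4F7B9F7E6D0C3B7B

Little-endian: lowest address holds the least-significant byte.
Reassemble most-significant byte first: 4F 7B 9F 7E 6D 0C 3B 7B → 0x4F7B9F7E6D0C3B7B.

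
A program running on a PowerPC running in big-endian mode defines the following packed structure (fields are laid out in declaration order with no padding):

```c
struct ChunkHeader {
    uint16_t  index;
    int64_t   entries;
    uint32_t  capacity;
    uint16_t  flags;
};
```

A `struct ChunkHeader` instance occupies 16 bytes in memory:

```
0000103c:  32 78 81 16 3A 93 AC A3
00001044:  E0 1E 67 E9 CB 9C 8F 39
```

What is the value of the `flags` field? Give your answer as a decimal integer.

`flags` follows `index` (2 B), `entries` (8 B), `capacity` (4 B), so it starts at offset 2 + 8 + 4 = 14 and occupies 2 bytes.
Bytes at offsets 14..15: 8F 39.
In big-endian order the high byte comes first in memory.
The bytes are already most-significant first: 0x8F39.
0x8F39 = 36665.

36665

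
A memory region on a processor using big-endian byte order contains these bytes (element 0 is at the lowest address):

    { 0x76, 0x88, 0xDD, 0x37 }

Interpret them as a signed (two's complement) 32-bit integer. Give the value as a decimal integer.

Big-endian stores the most-significant byte at the lowest address.
The bytes are already most-significant first: 0x7688DD37.
0x7688DD37 = 1988681015.

1988681015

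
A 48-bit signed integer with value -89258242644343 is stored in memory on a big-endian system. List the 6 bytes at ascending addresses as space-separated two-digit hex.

AE D1 F2 27 66 89

Two's complement of -89258242644343 in 48 bits: 89258242644343 = 0x512E0DD89977; invert → 0xAED1F2276688; add 1 → 0xAED1F2276689.
Split into bytes (most-significant first): AE D1 F2 27 66 89.
Big-endian: lowest address holds the most-significant byte.
So the memory order matches the most-significant-first order: AE D1 F2 27 66 89.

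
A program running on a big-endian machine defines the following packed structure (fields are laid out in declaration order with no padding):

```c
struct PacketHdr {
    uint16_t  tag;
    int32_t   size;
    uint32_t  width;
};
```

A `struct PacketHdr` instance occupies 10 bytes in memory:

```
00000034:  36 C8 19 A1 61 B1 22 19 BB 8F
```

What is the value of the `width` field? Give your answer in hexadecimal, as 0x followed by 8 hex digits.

`width` follows `tag` (2 B), `size` (4 B), so it starts at offset 2 + 4 = 6 and occupies 4 bytes.
Bytes at offsets 6..9: 22 19 BB 8F.
Big-endian stores the most-significant byte at the lowest address.
The bytes are already most-significant first: 0x2219BB8F.

0x2219BB8F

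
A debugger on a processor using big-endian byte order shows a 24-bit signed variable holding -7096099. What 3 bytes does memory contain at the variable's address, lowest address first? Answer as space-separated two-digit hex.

Two's complement of -7096099 in 24 bits: 7096099 = 0x6C4723; invert → 0x93B8DC; add 1 → 0x93B8DD.
Split into bytes (most-significant first): 93 B8 DD.
Big-endian: lowest address holds the most-significant byte.
So the memory order matches the most-significant-first order: 93 B8 DD.

93 B8 DD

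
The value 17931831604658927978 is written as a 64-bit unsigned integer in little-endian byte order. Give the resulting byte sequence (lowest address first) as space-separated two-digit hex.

6A 79 D1 67 D6 A9 DA F8

17931831604658927978 in hexadecimal, padded to 64 bits, is 0xF8DAA9D667D1796A.
Split into bytes (most-significant first): F8 DA A9 D6 67 D1 79 6A.
In little-endian order the low byte comes first in memory.
So at ascending addresses the bytes are 6A 79 D1 67 D6 A9 DA F8.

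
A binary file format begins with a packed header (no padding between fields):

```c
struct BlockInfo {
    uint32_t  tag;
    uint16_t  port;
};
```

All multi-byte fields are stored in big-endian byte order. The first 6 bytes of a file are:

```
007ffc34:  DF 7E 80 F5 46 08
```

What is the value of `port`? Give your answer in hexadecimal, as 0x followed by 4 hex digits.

0x4608

`port` follows `tag` (4 bytes), so it starts at byte offset 4 and occupies 2 bytes.
Bytes at offsets 4..5: 46 08.
Big-endian stores the most-significant byte at the lowest address.
The bytes are already most-significant first: 0x4608.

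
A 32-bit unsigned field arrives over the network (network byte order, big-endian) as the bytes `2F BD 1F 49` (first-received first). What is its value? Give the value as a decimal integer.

800923465

Big-endian: lowest address holds the most-significant byte.
The bytes are already most-significant first: 0x2FBD1F49.
0x2FBD1F49 = 800923465.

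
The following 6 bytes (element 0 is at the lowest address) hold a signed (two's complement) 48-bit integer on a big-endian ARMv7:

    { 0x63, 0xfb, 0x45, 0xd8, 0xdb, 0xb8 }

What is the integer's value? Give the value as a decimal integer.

Big-endian: lowest address holds the most-significant byte.
The bytes are already most-significant first: 0x63FB45D8DBB8.
0x63FB45D8DBB8 = 109930859781048.

109930859781048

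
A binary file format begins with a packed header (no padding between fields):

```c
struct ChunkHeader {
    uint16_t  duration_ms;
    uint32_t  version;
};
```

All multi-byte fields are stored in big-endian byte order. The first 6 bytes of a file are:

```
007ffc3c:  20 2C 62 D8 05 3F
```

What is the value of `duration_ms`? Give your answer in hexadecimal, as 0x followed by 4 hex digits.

0x202C

`duration_ms` is the first field, at byte offset 0, occupying 2 bytes.
Bytes at offsets 0..1: 20 2C.
In big-endian order the high byte comes first in memory.
The bytes are already most-significant first: 0x202C.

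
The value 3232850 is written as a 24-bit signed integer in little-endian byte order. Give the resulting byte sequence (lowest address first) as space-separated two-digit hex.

52 54 31

3232850 in hexadecimal, padded to 24 bits, is 0x315452.
Split into bytes (most-significant first): 31 54 52.
Little-endian stores the least-significant byte at the lowest address.
So at ascending addresses the bytes are 52 54 31.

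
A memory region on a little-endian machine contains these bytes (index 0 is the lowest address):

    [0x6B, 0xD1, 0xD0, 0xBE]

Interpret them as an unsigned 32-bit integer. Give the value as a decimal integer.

3201356139

In little-endian order the low byte comes first in memory.
Reassemble most-significant byte first: BE D0 D1 6B → 0xBED0D16B.
0xBED0D16B = 3201356139.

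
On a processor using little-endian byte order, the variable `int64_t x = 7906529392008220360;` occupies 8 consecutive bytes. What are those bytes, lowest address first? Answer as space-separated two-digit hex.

7906529392008220360 in hexadecimal, padded to 64 bits, is 0x6DB9A29768D5CEC8.
Split into bytes (most-significant first): 6D B9 A2 97 68 D5 CE C8.
Little-endian: lowest address holds the least-significant byte.
So at ascending addresses the bytes are C8 CE D5 68 97 A2 B9 6D.

C8 CE D5 68 97 A2 B9 6D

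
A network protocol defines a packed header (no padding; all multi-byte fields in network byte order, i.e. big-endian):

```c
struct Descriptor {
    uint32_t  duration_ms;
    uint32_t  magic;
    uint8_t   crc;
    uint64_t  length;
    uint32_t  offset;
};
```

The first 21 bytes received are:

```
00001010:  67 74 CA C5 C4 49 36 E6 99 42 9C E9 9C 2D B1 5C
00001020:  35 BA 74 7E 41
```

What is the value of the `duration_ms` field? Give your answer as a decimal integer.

`duration_ms` is the first field, at byte offset 0, occupying 4 bytes.
Bytes at offsets 0..3: 67 74 CA C5.
Big-endian stores the most-significant byte at the lowest address.
The bytes are already most-significant first: 0x6774CAC5.
0x6774CAC5 = 1735707333.

1735707333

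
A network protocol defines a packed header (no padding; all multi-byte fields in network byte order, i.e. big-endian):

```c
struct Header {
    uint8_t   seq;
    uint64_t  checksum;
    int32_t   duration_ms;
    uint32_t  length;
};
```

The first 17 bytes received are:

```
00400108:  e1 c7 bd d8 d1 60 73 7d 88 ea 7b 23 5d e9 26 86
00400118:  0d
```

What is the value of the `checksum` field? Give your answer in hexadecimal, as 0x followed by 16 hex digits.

0xC7BDD8D160737D88

`checksum` follows `seq` (1 byte), so it starts at byte offset 1 and occupies 8 bytes.
Bytes at offsets 1..8: C7 BD D8 D1 60 73 7D 88.
Big-endian: lowest address holds the most-significant byte.
The bytes are already most-significant first: 0xC7BDD8D160737D88.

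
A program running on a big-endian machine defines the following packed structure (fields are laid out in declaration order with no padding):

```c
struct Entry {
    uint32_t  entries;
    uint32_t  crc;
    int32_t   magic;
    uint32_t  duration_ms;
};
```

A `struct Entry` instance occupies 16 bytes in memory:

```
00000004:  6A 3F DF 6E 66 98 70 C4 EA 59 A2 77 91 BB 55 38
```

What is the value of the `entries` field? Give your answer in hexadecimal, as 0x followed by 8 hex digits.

0x6A3FDF6E

`entries` is the first field, at byte offset 0, occupying 4 bytes.
Bytes at offsets 0..3: 6A 3F DF 6E.
Big-endian stores the most-significant byte at the lowest address.
The bytes are already most-significant first: 0x6A3FDF6E.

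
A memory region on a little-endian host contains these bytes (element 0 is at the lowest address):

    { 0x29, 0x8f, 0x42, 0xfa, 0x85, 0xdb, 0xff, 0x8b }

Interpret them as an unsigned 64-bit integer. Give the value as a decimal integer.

Little-endian stores the least-significant byte at the lowest address.
Reassemble most-significant byte first: 8B FF DB 85 FA 42 8F 29 → 0x8BFFDB85FA428F29.
0x8BFFDB85FA428F29 = 10088023058808999721.

10088023058808999721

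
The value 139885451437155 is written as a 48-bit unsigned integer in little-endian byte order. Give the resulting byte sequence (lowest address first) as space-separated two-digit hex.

139885451437155 in hexadecimal, padded to 48 bits, is 0x7F399EA46463.
Split into bytes (most-significant first): 7F 39 9E A4 64 63.
Little-endian: lowest address holds the least-significant byte.
So at ascending addresses the bytes are 63 64 A4 9E 39 7F.

63 64 A4 9E 39 7F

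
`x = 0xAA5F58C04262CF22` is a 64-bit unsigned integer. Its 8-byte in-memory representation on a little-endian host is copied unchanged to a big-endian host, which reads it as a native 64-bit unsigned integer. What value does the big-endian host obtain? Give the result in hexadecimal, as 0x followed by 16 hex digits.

0x22CF6242C0585FAA

Stored little-endian, the bytes at ascending addresses are 22 CF 62 42 C0 58 5F AA.
Read back as big-endian, the last byte is least significant, giving 0x22CF6242C0585FAA.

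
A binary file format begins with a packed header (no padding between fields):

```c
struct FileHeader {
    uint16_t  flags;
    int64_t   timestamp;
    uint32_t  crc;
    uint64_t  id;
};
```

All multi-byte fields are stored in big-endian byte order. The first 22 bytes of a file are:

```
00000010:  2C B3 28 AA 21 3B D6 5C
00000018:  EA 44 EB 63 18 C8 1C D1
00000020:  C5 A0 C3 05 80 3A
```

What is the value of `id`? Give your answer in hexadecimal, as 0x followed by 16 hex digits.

`id` follows `flags` (2 B), `timestamp` (8 B), `crc` (4 B), so it starts at offset 2 + 8 + 4 = 14 and occupies 8 bytes.
Bytes at offsets 14..21: 1C D1 C5 A0 C3 05 80 3A.
In big-endian order the high byte comes first in memory.
The bytes are already most-significant first: 0x1CD1C5A0C305803A.

0x1CD1C5A0C305803A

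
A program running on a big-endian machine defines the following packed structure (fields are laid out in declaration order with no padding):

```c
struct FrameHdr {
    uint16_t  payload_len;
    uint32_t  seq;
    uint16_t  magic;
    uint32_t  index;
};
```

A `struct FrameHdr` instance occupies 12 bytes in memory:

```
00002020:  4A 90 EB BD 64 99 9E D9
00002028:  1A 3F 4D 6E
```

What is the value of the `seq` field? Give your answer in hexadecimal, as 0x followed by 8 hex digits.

0xEBBD6499

`seq` follows `payload_len` (2 bytes), so it starts at byte offset 2 and occupies 4 bytes.
Bytes at offsets 2..5: EB BD 64 99.
In big-endian order the high byte comes first in memory.
The bytes are already most-significant first: 0xEBBD6499.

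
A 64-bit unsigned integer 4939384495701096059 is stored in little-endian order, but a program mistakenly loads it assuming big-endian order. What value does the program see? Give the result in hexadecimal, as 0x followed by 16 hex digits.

0x7BF6556307388C44

4939384495701096059 in 64-bit hexadecimal is 0x448C38076355F67B.
Stored little-endian, the bytes at ascending addresses are 7B F6 55 63 07 38 8C 44.
Read back as big-endian, the last byte is least significant, giving 0x7BF6556307388C44.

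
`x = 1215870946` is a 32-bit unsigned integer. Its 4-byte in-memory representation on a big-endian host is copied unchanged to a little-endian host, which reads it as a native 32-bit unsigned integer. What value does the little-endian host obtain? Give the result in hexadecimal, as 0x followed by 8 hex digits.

0xE2B77848

1215870946 in 32-bit hexadecimal is 0x4878B7E2.
Stored big-endian, the bytes at ascending addresses are 48 78 B7 E2.
Read back as little-endian, the first byte is least significant, giving 0xE2B77848.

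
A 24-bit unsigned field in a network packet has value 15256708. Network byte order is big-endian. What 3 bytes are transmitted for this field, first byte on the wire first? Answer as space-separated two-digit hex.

E8 CC 84

15256708 in hexadecimal, padded to 24 bits, is 0xE8CC84.
Split into bytes (most-significant first): E8 CC 84.
Big-endian stores the most-significant byte at the lowest address.
So the memory order matches the most-significant-first order: E8 CC 84.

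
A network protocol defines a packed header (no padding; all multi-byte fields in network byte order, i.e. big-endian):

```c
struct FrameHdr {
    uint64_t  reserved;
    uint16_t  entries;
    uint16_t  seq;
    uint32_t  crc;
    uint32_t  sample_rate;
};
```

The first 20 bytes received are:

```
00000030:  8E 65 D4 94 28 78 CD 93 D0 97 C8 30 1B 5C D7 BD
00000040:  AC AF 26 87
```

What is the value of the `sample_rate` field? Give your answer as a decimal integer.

`sample_rate` follows `reserved` (8 B), `entries` (2 B), `seq` (2 B), `crc` (4 B), so it starts at offset 8 + 2 + 2 + 4 = 16 and occupies 4 bytes.
Bytes at offsets 16..19: AC AF 26 87.
In big-endian order the high byte comes first in memory.
The bytes are already most-significant first: 0xACAF2687.
0xACAF2687 = 2897159815.

2897159815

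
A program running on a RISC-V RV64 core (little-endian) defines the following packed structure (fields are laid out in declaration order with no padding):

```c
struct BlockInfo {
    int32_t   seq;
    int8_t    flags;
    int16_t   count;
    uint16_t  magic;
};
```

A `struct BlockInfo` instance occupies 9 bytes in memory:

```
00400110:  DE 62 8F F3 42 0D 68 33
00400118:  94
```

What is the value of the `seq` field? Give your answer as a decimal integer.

-208706850

`seq` is the first field, at byte offset 0, occupying 4 bytes.
Bytes at offsets 0..3: DE 62 8F F3.
Little-endian: lowest address holds the least-significant byte.
Reassemble most-significant byte first: F3 8F 62 DE → 0xF38F62DE.
Top bit is set, so as a signed 32-bit value this is 0xF38F62DE − 2^32 = -208706850.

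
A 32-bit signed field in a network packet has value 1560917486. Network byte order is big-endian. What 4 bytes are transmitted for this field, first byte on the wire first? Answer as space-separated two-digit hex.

1560917486 in hexadecimal, padded to 32 bits, is 0x5D09B5EE.
Split into bytes (most-significant first): 5D 09 B5 EE.
Big-endian stores the most-significant byte at the lowest address.
So the memory order matches the most-significant-first order: 5D 09 B5 EE.

5D 09 B5 EE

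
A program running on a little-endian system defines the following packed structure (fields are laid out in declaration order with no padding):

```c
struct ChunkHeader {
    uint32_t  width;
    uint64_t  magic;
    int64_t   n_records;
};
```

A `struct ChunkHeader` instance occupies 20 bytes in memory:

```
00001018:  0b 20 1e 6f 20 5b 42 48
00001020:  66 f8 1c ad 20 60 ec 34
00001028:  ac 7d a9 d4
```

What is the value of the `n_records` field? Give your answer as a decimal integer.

-3122826688028975072

`n_records` follows `width` (4 B), `magic` (8 B), so it starts at offset 4 + 8 = 12 and occupies 8 bytes.
Bytes at offsets 12..19: 20 60 EC 34 AC 7D A9 D4.
In little-endian order the low byte comes first in memory.
Reassemble most-significant byte first: D4 A9 7D AC 34 EC 60 20 → 0xD4A97DAC34EC6020.
Top bit is set, so as a signed 64-bit value this is 0xD4A97DAC34EC6020 − 2^64 = -3122826688028975072.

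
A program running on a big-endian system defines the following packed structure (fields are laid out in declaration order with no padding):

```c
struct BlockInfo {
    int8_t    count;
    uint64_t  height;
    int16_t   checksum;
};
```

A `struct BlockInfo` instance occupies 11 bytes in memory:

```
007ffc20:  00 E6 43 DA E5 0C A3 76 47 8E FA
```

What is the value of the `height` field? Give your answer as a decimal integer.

`height` follows `count` (1 byte), so it starts at byte offset 1 and occupies 8 bytes.
Bytes at offsets 1..8: E6 43 DA E5 0C A3 76 47.
In big-endian order the high byte comes first in memory.
The bytes are already most-significant first: 0xE643DAE50CA37647.
0xE643DAE50CA37647 = 16592346129457444423.

16592346129457444423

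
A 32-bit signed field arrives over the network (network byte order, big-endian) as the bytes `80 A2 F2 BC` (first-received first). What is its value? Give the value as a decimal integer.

-2136804676

Big-endian: lowest address holds the most-significant byte.
The bytes are already most-significant first: 0x80A2F2BC.
Top bit is set, so as a signed 32-bit value this is 0x80A2F2BC − 2^32 = -2136804676.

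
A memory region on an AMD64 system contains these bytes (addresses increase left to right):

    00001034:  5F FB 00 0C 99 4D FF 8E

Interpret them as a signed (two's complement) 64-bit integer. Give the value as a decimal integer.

-8142704281535841441

In little-endian order the low byte comes first in memory.
Reassemble most-significant byte first: 8E FF 4D 99 0C 00 FB 5F → 0x8EFF4D990C00FB5F.
Top bit is set, so as a signed 64-bit value this is 0x8EFF4D990C00FB5F − 2^64 = -8142704281535841441.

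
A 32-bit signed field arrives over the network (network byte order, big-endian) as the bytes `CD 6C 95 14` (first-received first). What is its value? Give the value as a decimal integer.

-848521964

In big-endian order the high byte comes first in memory.
The bytes are already most-significant first: 0xCD6C9514.
Top bit is set, so as a signed 32-bit value this is 0xCD6C9514 − 2^32 = -848521964.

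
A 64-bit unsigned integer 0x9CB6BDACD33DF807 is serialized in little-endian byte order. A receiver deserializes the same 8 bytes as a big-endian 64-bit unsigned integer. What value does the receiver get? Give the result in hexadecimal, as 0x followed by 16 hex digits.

Stored little-endian, the bytes at ascending addresses are 07 F8 3D D3 AC BD B6 9C.
Read back as big-endian, the last byte is least significant, giving 0x07F83DD3ACBDB69C.

0x07F83DD3ACBDB69C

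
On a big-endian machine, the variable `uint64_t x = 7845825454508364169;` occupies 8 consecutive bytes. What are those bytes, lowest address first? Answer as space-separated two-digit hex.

7845825454508364169 in hexadecimal, padded to 64 bits, is 0x6CE1F8AE91B05189.
Split into bytes (most-significant first): 6C E1 F8 AE 91 B0 51 89.
Big-endian stores the most-significant byte at the lowest address.
So the memory order matches the most-significant-first order: 6C E1 F8 AE 91 B0 51 89.

6C E1 F8 AE 91 B0 51 89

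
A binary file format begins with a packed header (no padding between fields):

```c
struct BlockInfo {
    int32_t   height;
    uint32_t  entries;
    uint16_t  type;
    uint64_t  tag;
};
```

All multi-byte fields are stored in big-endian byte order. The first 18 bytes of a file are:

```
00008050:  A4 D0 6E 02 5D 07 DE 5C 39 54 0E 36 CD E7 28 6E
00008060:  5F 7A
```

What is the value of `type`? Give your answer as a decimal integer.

`type` follows `height` (4 B), `entries` (4 B), so it starts at offset 4 + 4 = 8 and occupies 2 bytes.
Bytes at offsets 8..9: 39 54.
Big-endian: lowest address holds the most-significant byte.
The bytes are already most-significant first: 0x3954.
0x3954 = 14676.

14676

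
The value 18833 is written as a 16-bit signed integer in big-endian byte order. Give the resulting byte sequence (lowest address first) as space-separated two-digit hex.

49 91

18833 in hexadecimal, padded to 16 bits, is 0x4991.
Split into bytes (most-significant first): 49 91.
In big-endian order the high byte comes first in memory.
So the memory order matches the most-significant-first order: 49 91.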